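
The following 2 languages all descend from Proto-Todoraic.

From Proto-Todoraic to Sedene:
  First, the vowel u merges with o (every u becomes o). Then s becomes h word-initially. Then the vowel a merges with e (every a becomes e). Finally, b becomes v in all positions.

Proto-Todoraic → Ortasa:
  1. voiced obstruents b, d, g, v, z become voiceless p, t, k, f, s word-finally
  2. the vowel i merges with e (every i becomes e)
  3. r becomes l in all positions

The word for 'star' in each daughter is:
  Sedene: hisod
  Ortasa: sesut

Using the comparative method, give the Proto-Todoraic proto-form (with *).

*sisud

Position 2: Sedene has i, Ortasa has e. Sedene preserves i here (none of its changes turn any other segment into i), so the proto-segment is *i.
Position 4: Sedene has o, Ortasa has u. Ortasa preserves u here (none of its changes turn any other segment into u), so the proto-segment is *u.
Position 5: Sedene has d, Ortasa has t. Sedene preserves d here (none of its changes turn any other segment into d), so the proto-segment is *d.
This points to *sisud. Verify forward in each daughter:
Sedene: *sisud > sisod > hisod  (by vowel merger, debuccalisation)
Ortasa: *sisud
  sisud → sisut   [final devoicing]
  sisut → sesut   [vowel merger]
  sesut (rule 3 does not apply)
  giving Ortasa sesut.
No other proto-form is consistent with every reflex, so the reconstruction is *sisud.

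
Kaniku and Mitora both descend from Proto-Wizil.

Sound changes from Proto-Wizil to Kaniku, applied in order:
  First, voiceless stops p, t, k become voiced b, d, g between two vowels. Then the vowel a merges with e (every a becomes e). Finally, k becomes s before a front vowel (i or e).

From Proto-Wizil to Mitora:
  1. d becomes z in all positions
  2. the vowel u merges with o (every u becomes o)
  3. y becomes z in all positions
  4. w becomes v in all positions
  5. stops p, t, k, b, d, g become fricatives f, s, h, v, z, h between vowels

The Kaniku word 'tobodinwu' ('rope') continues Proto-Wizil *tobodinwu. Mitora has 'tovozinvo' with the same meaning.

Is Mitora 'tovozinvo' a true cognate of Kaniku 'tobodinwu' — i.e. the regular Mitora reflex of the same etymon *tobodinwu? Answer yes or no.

Derive the expected Mitora reflex of *tobodinwu:
Mitora: start from *tobodinwu.
  rule 1 (unconditioned shift): tobodinwu → tobozinwu
  rule 2 (vowel merger): tobozinwu → tobozinwo
  rule 3: no change — tobozinwo
  rule 4 (unconditioned shift): tobozinwo → tobozinvo
  rule 5 (intervocalic lenition): tobozinvo → tovozinvo
  ⇒ Mitora tovozinvo
Mitora 'tovozinvo' matches the regular reflex exactly, so the pair is cognate.

yes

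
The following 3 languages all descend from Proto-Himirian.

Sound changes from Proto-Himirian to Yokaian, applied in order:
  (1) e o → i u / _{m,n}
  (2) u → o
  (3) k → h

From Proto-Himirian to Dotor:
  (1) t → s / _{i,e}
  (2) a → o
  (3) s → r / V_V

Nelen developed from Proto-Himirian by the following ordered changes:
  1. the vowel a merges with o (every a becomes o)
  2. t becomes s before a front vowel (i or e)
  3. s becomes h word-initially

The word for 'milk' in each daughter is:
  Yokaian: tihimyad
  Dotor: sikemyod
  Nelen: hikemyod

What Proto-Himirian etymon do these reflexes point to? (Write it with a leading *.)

Position 7: Yokaian has a, Dotor has o, Nelen has o. Yokaian preserves a here (none of its changes turn any other segment into a), so the proto-segment is *a.
Position 3: Yokaian has h, Dotor has k, Nelen has k. Dotor preserves k here (none of its changes turn any other segment into k), so the proto-segment is *k.
Continuing position by position gives *tikemyad; check it forward:
Yokaian: *tikemyad
  tikemyad → tikimyad   [pre-nasal raising]
  tikimyad (rule 2 does not apply)
  tikimyad → tihimyad   [unconditioned shift]
  giving Yokaian tihimyad.
Dotor: start from *tikemyad.
  rule 1 (palatalisation): tikemyad → sikemyad
  rule 2 (vowel merger): sikemyad → sikemyod
  rule 3: no change — sikemyod
  ⇒ Dotor sikemyod
Nelen: *tikemyad
  tikemyad → tikemyod   [vowel merger]
  tikemyod → sikemyod   [palatalisation]
  sikemyod → hikemyod   [debuccalisation]
  giving Nelen hikemyod.
No other proto-form is consistent with every reflex, so the reconstruction is *tikemyad.

*tikemyad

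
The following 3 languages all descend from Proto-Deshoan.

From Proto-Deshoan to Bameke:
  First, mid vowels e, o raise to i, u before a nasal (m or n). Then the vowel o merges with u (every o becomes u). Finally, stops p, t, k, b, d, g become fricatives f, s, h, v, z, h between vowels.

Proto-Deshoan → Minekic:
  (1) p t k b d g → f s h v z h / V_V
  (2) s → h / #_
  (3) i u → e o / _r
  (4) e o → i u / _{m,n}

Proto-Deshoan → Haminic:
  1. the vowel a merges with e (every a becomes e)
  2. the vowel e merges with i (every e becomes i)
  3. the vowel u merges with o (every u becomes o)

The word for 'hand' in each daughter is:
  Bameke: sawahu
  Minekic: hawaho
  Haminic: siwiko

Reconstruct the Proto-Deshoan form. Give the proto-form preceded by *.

Position 1: Bameke has s, Minekic has h, Haminic has s. Haminic preserves s here (none of its changes turn any other segment into s), so the proto-segment is *s.
Position 4: Bameke has a, Minekic has a, Haminic has i. Bameke preserves a here (none of its changes turn any other segment into a), so the proto-segment is *a.
Position 2: Bameke has a, Minekic has a, Haminic has i. Bameke preserves a here (none of its changes turn any other segment into a), so the proto-segment is *a.
Continuing position by position gives *sawako; check it forward:
Bameke: *sawako
  sawako (rule 1 does not apply)
  sawako → sawaku   [vowel merger]
  sawaku → sawahu   [intervocalic lenition]
  giving Bameke sawahu.
Minekic: *sawako > sawaho > hawaho  (by intervocalic lenition, debuccalisation)
Haminic: *sawako > seweko > siwiko  (by vowel merger, vowel merger)
*sawako is the unique common source.

*sawako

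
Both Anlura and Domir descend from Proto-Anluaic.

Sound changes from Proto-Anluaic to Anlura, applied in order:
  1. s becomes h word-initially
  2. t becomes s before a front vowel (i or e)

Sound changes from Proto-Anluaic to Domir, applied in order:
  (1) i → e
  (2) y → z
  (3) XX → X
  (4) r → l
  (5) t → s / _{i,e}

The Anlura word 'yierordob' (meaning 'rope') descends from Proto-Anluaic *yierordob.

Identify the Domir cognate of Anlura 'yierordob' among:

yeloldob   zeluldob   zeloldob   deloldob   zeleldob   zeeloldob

zeloldob

Domir: *yierordob > yeerordob > zeerordob > zerordob > zeloldob  (by vowel merger, unconditioned shift, degemination, unconditioned shift)
Among the options, 'zeloldob' alone shows every Domir change applied in order.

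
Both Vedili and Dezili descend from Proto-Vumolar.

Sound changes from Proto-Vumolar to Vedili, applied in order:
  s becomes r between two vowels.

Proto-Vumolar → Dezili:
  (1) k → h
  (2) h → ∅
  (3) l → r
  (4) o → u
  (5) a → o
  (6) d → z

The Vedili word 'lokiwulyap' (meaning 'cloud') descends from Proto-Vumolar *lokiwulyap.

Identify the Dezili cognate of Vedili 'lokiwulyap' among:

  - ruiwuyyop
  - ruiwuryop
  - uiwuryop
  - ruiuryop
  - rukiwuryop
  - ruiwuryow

ruiwuryop

Dezili: start from *lokiwulyap.
  rule 1 (unconditioned shift): lokiwulyap → lohiwulyap
  rule 2 (h-loss): lohiwulyap → loiwulyap
  rule 3 (unconditioned shift): loiwulyap → roiwuryap
  rule 4 (vowel merger): roiwuryap → ruiwuryap
  rule 5 (vowel merger): ruiwuryap → ruiwuryop
  rule 6: no change — ruiwuryop
  ⇒ Dezili ruiwuryop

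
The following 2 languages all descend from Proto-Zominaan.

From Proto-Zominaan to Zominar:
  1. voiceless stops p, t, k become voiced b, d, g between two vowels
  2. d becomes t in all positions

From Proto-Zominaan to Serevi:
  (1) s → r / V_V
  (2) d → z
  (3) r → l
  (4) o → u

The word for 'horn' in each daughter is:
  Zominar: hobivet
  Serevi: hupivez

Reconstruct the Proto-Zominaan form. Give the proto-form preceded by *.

*hopived

Position 3: Zominar has b, Serevi has p. Serevi preserves p here (none of its changes turn any other segment into p), so the proto-segment is *p.
Position 2: Zominar has o, Serevi has u. Zominar preserves o here (none of its changes turn any other segment into o), so the proto-segment is *o.
This points to *hopived. Verify forward in each daughter:
Zominar: *hopived
  hopived → hobived   [intervocalic voicing]
  hobived → hobivet   [unconditioned shift]
  giving Zominar hobivet.
Serevi: *hopived > hopivez > hupivez  (by unconditioned shift, vowel merger)
*hopived is the unique common source.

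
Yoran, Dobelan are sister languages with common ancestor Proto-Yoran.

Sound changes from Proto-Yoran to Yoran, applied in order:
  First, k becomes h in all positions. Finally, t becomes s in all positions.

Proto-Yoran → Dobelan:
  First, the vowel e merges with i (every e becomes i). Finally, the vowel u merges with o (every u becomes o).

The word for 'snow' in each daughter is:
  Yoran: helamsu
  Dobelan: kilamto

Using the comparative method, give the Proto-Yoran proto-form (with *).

*kelamtu

Position 2: Yoran has e, Dobelan has i. Yoran preserves e here (none of its changes turn any other segment into e), so the proto-segment is *e.
Position 6: Yoran has s, Dobelan has t. Dobelan preserves t here (none of its changes turn any other segment into t), so the proto-segment is *t.
Position 7: Yoran has u, Dobelan has o. Yoran preserves u here (none of its changes turn any other segment into u), so the proto-segment is *u.
This points to *kelamtu. Verify forward in each daughter:
Yoran: start from *kelamtu.
  rule 1 (unconditioned shift): kelamtu → helamtu
  rule 2 (unconditioned shift): helamtu → helamsu
  ⇒ Yoran helamsu
Dobelan: *kelamtu > kilamtu > kilamto  (by vowel merger, vowel merger)
*kelamtu is the unique common source.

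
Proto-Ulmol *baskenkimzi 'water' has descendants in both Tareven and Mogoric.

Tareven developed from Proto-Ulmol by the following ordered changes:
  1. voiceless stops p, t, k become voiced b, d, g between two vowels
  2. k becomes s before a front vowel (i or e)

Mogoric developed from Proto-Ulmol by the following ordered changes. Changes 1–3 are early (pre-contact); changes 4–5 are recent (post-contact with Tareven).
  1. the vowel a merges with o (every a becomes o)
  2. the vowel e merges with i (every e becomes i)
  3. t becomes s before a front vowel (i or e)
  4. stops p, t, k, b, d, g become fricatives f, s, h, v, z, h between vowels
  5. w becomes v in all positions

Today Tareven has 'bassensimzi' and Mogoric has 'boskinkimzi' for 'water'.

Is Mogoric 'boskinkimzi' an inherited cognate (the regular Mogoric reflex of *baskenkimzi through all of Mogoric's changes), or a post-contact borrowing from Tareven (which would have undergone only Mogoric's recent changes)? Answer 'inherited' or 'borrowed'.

inherited

If inherited, *baskenkimzi would pass through all of Mogoric's changes:
Mogoric: *baskenkimzi
  baskenkimzi → boskenkimzi   [vowel merger]
  boskenkimzi → boskinkimzi   [vowel merger]
  boskinkimzi (rule 3 does not apply)
  boskinkimzi (rule 4 does not apply)
  boskinkimzi (rule 5 does not apply)
  giving Mogoric boskinkimzi.
If borrowed from Tareven 'bassensimzi' after the early changes, it would undergo only the recent ones:
  rule 4 (intervocalic lenition): no change (bassensimzi)
  rule 5 (unconditioned shift): no change (bassensimzi)
  ⇒ as a loan: bassensimzi
Mogoric 'boskinkimzi' matches the inherited outcome exactly, so it is an inherited cognate, not a loan.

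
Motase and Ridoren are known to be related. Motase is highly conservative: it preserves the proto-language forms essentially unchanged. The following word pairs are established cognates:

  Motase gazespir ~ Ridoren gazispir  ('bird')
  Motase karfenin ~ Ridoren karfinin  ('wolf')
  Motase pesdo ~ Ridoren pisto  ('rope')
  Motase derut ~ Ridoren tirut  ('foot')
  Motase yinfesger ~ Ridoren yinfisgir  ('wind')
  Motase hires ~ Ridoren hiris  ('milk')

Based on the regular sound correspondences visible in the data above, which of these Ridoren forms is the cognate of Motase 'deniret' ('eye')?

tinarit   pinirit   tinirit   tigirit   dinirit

tinirit

derut ~ tirut — Motase d corresponds to Ridoren t word-initially before a front vowel.
karfenin ~ karfinin — Motase e corresponds to Ridoren i after a consonant, before a nasal.
gazespir ~ gazispir, pesdo ~ pisto — Motase e corresponds to Ridoren i after a consonant, before a consonant other than r, m, n, p, b, f, v.
Applying these to Motase 'deniret':
  deniret → teniret   (d→t word-initially before a front vowel)
  teniret → tiniret   (e→i after a consonant, before a nasal)
  tiniret → tinirit   (e→i after a consonant, before a consonant other than r, m, n, p, b, f, v)
So the Ridoren cognate is 'tinirit'.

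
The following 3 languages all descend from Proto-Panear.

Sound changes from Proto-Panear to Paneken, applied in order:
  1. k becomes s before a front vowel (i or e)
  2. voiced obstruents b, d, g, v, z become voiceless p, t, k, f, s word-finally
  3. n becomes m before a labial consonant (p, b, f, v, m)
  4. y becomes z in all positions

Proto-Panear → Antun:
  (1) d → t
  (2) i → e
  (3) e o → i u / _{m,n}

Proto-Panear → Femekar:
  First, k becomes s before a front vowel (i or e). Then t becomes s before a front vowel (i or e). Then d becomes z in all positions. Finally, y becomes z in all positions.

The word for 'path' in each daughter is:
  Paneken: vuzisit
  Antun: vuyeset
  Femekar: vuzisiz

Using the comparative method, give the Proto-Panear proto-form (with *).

*vuyisid

Position 7: Paneken has t, Antun has t, Femekar has z. Taking the neighbouring segments as reconstructed: Paneken t could go back to *t or *d; Antun t could go back to *t or *d; Femekar z could go back to *d or *z or *y — the one source consistent with every daughter is *d.
Position 3: Paneken has z, Antun has y, Femekar has z. Antun preserves y here (none of its changes turn any other segment into y), so the proto-segment is *y.
Continuing position by position gives *vuyisid; check it forward:
Paneken: *vuyisid > vuyisit > vuzisit  (by final devoicing, unconditioned shift)
Antun: *vuyisid > vuyisit > vuyeset  (by unconditioned shift, vowel merger)
Femekar: start from *vuyisid.
  rule 1: no change — vuyisid
  rule 2: no change — vuyisid
  rule 3 (unconditioned shift): vuyisid → vuyisiz
  rule 4 (unconditioned shift): vuyisiz → vuzisiz
  ⇒ Femekar vuzisiz
No other proto-form is consistent with every reflex, so the reconstruction is *vuyisid.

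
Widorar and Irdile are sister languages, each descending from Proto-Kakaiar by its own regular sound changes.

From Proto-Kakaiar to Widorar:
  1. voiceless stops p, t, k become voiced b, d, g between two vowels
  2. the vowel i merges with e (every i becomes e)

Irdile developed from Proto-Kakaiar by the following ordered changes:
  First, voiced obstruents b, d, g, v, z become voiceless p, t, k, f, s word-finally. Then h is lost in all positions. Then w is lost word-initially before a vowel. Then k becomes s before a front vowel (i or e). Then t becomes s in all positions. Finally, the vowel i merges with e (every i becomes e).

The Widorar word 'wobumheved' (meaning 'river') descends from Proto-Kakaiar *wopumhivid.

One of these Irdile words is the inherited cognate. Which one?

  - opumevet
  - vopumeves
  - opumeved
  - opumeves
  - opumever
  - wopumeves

Irdile: start from *wopumhivid.
  rule 1 (final devoicing): wopumhivid → wopumhivit
  rule 2 (h-loss): wopumhivit → wopumivit
  rule 3 (glide loss): wopumivit → opumivit
  rule 4: no change — opumivit
  rule 5 (unconditioned shift): opumivit → opumivis
  rule 6 (vowel merger): opumivis → opumeves
  ⇒ Irdile opumeves
Only 'opumeves' matches the regular Irdile development of *wopumhivid.

opumeves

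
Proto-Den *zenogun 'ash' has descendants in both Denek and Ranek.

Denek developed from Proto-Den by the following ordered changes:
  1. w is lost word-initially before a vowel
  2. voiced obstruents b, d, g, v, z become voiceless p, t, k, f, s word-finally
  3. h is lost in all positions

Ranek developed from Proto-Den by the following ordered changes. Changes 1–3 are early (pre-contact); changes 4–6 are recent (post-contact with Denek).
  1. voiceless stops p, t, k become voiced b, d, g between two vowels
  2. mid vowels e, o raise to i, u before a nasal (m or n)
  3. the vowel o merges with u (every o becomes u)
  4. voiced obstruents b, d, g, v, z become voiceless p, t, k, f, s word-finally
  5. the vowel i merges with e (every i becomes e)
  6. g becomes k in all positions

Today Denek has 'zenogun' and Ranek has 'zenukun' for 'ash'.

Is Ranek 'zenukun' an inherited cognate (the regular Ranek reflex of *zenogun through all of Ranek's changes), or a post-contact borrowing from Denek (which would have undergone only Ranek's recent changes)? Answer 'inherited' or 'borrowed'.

inherited

If inherited, *zenogun would pass through all of Ranek's changes:
Ranek: *zenogun
  zenogun (rule 1 does not apply)
  zenogun → zinogun   [pre-nasal raising]
  zinogun → zinugun   [vowel merger]
  zinugun (rule 4 does not apply)
  zinugun → zenugun   [vowel merger]
  zenugun → zenukun   [unconditioned shift]
  giving Ranek zenukun.
If borrowed from Denek 'zenogun' after the early changes, it would undergo only the recent ones:
  rule 4 (final devoicing): no change (zenogun)
  rule 5 (vowel merger): no change (zenogun)
  rule 6 (unconditioned shift): zenogun → zenokun
  ⇒ as a loan: zenokun
Ranek 'zenukun' matches the inherited outcome exactly, so it is an inherited cognate, not a loan.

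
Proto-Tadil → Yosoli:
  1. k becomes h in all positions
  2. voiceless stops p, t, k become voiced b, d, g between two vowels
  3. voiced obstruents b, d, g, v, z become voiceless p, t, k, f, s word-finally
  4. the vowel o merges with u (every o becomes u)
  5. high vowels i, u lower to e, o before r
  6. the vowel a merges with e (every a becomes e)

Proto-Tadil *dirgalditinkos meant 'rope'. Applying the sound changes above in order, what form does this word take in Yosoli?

Yosoli: *dirgalditinkos
  dirgalditinkos → dirgalditinhos   [unconditioned shift]
  dirgalditinhos → dirgaldidinhos   [intervocalic voicing]
  dirgaldidinhos (rule 3 does not apply)
  dirgaldidinhos → dirgaldidinhus   [vowel merger]
  dirgaldidinhus → dergaldidinhus   [pre-rhotic lowering]
  dergaldidinhus → dergeldidinhus   [vowel merger]
  giving Yosoli dergeldidinhus.

dergeldidinhus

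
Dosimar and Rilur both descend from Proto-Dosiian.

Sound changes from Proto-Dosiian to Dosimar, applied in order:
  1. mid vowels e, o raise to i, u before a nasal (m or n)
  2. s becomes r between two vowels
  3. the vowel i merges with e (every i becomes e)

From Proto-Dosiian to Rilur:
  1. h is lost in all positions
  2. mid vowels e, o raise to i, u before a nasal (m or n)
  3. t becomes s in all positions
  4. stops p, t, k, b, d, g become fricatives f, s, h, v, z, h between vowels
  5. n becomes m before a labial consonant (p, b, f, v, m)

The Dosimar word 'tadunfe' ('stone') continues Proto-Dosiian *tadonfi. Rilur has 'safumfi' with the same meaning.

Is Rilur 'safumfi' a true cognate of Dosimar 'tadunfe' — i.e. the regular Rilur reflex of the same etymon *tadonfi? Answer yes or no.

Derive the expected Rilur reflex of *tadonfi:
Rilur: *tadonfi > tadunfi > sadunfi > sazunfi > sazumfi  (by pre-nasal raising, unconditioned shift, intervocalic lenition, nasal place assimilation)
The regular Rilur reflex would be 'sazumfi', but the attested form is 'safumfi'. The correspondence is irregular, so they are not cognates (the Rilur form has a different source).

no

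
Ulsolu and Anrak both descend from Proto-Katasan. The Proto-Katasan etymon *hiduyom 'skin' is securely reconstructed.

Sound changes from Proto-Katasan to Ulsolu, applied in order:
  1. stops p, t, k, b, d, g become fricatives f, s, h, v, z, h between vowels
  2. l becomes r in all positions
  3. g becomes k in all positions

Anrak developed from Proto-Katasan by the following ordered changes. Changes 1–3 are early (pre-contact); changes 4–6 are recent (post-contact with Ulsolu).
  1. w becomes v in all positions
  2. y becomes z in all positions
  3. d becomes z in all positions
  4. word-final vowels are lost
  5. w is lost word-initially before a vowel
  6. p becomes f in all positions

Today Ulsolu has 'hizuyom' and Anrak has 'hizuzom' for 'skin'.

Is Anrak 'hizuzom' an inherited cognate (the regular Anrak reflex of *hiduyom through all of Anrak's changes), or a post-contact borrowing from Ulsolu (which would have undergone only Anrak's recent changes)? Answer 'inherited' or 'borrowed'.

inherited

If inherited, *hiduyom would pass through all of Anrak's changes:
Anrak: start from *hiduyom.
  rule 1: no change — hiduyom
  rule 2 (unconditioned shift): hiduyom → hiduzom
  rule 3 (unconditioned shift): hiduzom → hizuzom
  rule 4: no change — hizuzom
  rule 5: no change — hizuzom
  rule 6: no change — hizuzom
  ⇒ Anrak hizuzom
If borrowed from Ulsolu 'hizuyom' after the early changes, it would undergo only the recent ones:
  rule 4 (apocope): no change (hizuyom)
  rule 5 (glide loss): no change (hizuyom)
  rule 6 (unconditioned shift): no change (hizuyom)
  ⇒ as a loan: hizuyom
Anrak 'hizuzom' matches the inherited outcome exactly, so it is an inherited cognate, not a loan.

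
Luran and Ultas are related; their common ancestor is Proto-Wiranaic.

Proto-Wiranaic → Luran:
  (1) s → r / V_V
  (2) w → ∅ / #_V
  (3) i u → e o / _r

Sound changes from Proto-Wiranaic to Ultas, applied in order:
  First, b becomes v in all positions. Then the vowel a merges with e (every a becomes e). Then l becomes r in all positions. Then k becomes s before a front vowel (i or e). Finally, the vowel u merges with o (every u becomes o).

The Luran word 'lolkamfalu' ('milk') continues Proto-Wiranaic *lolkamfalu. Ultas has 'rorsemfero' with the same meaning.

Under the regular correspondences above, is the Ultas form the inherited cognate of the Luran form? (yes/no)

yes

Derive the expected Ultas reflex of *lolkamfalu:
Ultas: *lolkamfalu
  lolkamfalu (rule 1 does not apply)
  lolkamfalu → lolkemfelu   [vowel merger]
  lolkemfelu → rorkemferu   [unconditioned shift]
  rorkemferu → rorsemferu   [palatalisation]
  rorsemferu → rorsemfero   [vowel merger]
  giving Ultas rorsemfero.
Ultas 'rorsemfero' matches the regular reflex exactly, so the pair is cognate.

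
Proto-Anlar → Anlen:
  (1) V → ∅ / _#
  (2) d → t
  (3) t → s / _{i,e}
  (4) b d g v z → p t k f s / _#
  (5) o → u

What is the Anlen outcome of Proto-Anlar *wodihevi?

wusihef

Anlen: *wodihevi
  wodihevi → wodihev   [apocope]
  wodihev → wotihev   [unconditioned shift]
  wotihev → wosihev   [palatalisation]
  wosihev → wosihef   [final devoicing]
  wosihef → wusihef   [vowel merger]
  giving Anlen wusihef.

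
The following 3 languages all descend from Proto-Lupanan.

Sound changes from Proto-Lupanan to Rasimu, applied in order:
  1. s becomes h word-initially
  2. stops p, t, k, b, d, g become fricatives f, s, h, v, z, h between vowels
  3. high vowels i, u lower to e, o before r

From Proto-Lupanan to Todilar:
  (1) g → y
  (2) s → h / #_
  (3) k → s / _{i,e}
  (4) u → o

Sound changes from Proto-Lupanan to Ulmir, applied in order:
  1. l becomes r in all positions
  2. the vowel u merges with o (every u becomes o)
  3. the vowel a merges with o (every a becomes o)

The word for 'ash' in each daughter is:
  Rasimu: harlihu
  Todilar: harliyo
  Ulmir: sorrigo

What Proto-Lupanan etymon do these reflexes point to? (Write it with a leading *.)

Position 6: Rasimu has h, Todilar has y, Ulmir has g. Ulmir preserves g here (none of its changes turn any other segment into g), so the proto-segment is *g.
Position 1: Rasimu has h, Todilar has h, Ulmir has s. Ulmir preserves s here (none of its changes turn any other segment into s), so the proto-segment is *s.
Position 4: Rasimu has l, Todilar has l, Ulmir has r. Rasimu preserves l here (none of its changes turn any other segment into l), so the proto-segment is *l.
Continuing position by position gives *sarligu; check it forward:
Rasimu: *sarligu > harligu > harlihu  (by debuccalisation, intervocalic lenition)
Todilar: start from *sarligu.
  rule 1 (unconditioned shift): sarligu → sarliyu
  rule 2 (debuccalisation): sarliyu → harliyu
  rule 3: no change — harliyu
  rule 4 (vowel merger): harliyu → harliyo
  ⇒ Todilar harliyo
Ulmir: *sarligu > sarrigu > sarrigo > sorrigo  (by unconditioned shift, vowel merger, vowel merger)
Only *sarligu yields all of Rasimu harlihu, Todilar harliyo, Ulmir sorrigo.

*sarligu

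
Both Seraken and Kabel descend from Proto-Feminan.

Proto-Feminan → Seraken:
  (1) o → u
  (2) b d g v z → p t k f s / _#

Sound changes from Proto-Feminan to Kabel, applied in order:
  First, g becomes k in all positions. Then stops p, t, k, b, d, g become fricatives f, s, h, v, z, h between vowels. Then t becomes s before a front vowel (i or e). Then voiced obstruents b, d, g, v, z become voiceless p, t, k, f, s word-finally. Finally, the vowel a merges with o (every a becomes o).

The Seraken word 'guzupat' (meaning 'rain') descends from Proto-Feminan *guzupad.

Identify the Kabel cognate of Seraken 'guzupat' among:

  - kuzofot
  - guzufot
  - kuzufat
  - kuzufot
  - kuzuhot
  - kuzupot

kuzufot

Kabel: *guzupad > kuzupad > kuzufad > kuzufat > kuzufot  (by unconditioned shift, intervocalic lenition, final devoicing, vowel merger)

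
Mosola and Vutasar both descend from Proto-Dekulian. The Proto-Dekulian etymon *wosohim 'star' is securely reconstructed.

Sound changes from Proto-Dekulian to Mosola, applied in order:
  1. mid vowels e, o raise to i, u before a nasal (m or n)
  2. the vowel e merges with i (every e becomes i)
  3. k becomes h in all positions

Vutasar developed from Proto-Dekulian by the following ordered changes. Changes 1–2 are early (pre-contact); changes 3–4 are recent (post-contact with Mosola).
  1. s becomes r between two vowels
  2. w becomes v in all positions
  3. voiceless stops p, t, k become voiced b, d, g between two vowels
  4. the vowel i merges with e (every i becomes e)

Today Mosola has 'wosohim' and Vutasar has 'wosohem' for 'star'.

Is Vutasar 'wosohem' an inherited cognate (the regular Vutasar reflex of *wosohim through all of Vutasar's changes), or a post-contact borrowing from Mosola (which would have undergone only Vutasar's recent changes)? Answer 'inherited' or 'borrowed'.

borrowed

If inherited, *wosohim would pass through all of Vutasar's changes:
Vutasar: *wosohim
  wosohim → worohim   [rhotacism]
  worohim → vorohim   [unconditioned shift]
  vorohim (rule 3 does not apply)
  vorohim → vorohem   [vowel merger]
  giving Vutasar vorohem.
If borrowed from Mosola 'wosohim' after the early changes, it would undergo only the recent ones:
  rule 3 (intervocalic voicing): no change (wosohim)
  rule 4 (vowel merger): wosohim → wosohem
  ⇒ as a loan: wosohem
Vutasar 'wosohem' matches the loan outcome 'wosohem', not the inherited 'vorohem' — it skipped the early Vutasar changes, so it was borrowed from Mosola.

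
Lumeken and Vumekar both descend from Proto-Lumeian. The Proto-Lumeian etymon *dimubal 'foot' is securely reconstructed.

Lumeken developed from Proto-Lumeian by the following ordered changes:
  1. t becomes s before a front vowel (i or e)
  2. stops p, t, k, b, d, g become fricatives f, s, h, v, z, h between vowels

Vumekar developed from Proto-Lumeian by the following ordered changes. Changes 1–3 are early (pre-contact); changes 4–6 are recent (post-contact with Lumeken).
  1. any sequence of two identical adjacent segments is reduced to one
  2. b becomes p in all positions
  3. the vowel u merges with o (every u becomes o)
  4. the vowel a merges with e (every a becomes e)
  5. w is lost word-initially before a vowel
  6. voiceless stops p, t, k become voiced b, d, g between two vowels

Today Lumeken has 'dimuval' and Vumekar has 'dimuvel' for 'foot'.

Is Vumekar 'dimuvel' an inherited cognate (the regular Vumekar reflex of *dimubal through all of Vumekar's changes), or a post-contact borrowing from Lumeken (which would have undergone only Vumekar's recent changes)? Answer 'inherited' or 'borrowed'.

borrowed

If inherited, *dimubal would pass through all of Vumekar's changes:
Vumekar: *dimubal
  dimubal (rule 1 does not apply)
  dimubal → dimupal   [unconditioned shift]
  dimupal → dimopal   [vowel merger]
  dimopal → dimopel   [vowel merger]
  dimopel (rule 5 does not apply)
  dimopel → dimobel   [intervocalic voicing]
  giving Vumekar dimobel.
If borrowed from Lumeken 'dimuval' after the early changes, it would undergo only the recent ones:
  rule 4 (vowel merger): dimuval → dimuvel
  rule 5 (glide loss): no change (dimuvel)
  rule 6 (intervocalic voicing): no change (dimuvel)
  ⇒ as a loan: dimuvel
Vumekar 'dimuvel' matches the loan outcome 'dimuvel', not the inherited 'dimobel' — it skipped the early Vumekar changes, so it was borrowed from Lumeken.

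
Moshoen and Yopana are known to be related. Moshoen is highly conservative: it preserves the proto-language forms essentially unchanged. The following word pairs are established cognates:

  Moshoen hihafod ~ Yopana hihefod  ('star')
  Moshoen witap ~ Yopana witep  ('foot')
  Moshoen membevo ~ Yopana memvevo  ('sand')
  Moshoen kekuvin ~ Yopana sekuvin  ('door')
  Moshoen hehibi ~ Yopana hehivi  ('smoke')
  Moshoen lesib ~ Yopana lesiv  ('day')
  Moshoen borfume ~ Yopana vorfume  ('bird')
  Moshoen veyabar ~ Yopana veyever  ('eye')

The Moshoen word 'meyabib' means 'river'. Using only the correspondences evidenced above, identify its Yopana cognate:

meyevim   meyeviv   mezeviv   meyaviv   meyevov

veyabar ~ veyever — Moshoen a corresponds to Yopana e after a consonant, before a labial obstruent.
hehibi ~ hehivi — Moshoen b corresponds to Yopana v between vowels (before a front vowel).
lesib ~ lesiv — Moshoen b corresponds to Yopana v word-finally.
Applying these to Moshoen 'meyabib':
  meyabib → meyebib   (a→e after a consonant, before a labial obstruent)
  meyebib → meyevib   (b→v between vowels (before a front vowel))
  meyevib → meyeviv   (b→v word-finally)
So the Yopana cognate is 'meyeviv'.

meyeviv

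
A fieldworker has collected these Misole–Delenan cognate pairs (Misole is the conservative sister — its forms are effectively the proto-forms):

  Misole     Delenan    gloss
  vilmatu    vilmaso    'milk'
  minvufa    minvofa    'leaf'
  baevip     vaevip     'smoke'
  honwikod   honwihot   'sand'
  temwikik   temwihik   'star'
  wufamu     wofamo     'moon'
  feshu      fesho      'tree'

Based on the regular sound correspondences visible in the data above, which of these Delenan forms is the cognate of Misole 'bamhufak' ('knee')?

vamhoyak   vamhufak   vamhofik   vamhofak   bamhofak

baevip ~ vaevip — Misole b corresponds to Delenan v word-initially before a back vowel.
minvufa ~ minvofa, wufamu ~ wofamo — Misole u corresponds to Delenan o after a consonant, before a labial obstruent.
Applying these to Misole 'bamhufak':
  bamhufak → vamhufak   (b→v word-initially before a back vowel)
  vamhufak → vamhofak   (u→o after a consonant, before a labial obstruent)
So the Delenan cognate is 'vamhofak'.

vamhofak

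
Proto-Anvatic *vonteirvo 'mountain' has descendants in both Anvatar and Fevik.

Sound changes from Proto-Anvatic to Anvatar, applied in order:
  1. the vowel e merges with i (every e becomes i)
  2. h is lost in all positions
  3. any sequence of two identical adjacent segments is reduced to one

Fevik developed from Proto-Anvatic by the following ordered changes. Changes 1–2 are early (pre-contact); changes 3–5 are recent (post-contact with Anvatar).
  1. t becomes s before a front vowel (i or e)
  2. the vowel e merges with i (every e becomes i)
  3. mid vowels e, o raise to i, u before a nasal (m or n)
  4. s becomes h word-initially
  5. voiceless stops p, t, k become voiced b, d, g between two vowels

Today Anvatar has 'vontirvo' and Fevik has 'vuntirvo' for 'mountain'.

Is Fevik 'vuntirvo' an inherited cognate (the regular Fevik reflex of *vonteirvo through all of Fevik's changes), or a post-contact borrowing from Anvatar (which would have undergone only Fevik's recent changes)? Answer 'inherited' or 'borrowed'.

borrowed

If inherited, *vonteirvo would pass through all of Fevik's changes:
Fevik: start from *vonteirvo.
  rule 1 (palatalisation): vonteirvo → vonseirvo
  rule 2 (vowel merger): vonseirvo → vonsiirvo
  rule 3 (pre-nasal raising): vonsiirvo → vunsiirvo
  rule 4: no change — vunsiirvo
  rule 5: no change — vunsiirvo
  ⇒ Fevik vunsiirvo
If borrowed from Anvatar 'vontirvo' after the early changes, it would undergo only the recent ones:
  rule 3 (pre-nasal raising): vontirvo → vuntirvo
  rule 4 (debuccalisation): no change (vuntirvo)
  rule 5 (intervocalic voicing): no change (vuntirvo)
  ⇒ as a loan: vuntirvo
Fevik 'vuntirvo' matches the loan outcome 'vuntirvo', not the inherited 'vunsiirvo' — it skipped the early Fevik changes, so it was borrowed from Anvatar.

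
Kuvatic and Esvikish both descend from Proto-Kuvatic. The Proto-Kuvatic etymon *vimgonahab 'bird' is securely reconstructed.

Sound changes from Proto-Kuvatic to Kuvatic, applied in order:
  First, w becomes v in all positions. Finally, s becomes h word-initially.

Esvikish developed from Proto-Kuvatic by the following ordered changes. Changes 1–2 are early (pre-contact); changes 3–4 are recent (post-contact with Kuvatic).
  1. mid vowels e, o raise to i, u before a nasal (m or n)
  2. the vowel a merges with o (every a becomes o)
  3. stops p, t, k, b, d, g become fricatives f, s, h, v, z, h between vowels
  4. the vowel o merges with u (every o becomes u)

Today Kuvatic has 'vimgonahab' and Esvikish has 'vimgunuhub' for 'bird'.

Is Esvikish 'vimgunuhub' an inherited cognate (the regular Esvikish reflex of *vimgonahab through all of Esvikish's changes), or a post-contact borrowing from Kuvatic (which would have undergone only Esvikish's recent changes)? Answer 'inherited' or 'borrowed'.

inherited

If inherited, *vimgonahab would pass through all of Esvikish's changes:
Esvikish: *vimgonahab
  vimgonahab → vimgunahab   [pre-nasal raising]
  vimgunahab → vimgunohob   [vowel merger]
  vimgunohob (rule 3 does not apply)
  vimgunohob → vimgunuhub   [vowel merger]
  giving Esvikish vimgunuhub.
If borrowed from Kuvatic 'vimgonahab' after the early changes, it would undergo only the recent ones:
  rule 3 (intervocalic lenition): no change (vimgonahab)
  rule 4 (vowel merger): vimgonahab → vimgunahab
  ⇒ as a loan: vimgunahab
Esvikish 'vimgunuhub' matches the inherited outcome exactly, so it is an inherited cognate, not a loan.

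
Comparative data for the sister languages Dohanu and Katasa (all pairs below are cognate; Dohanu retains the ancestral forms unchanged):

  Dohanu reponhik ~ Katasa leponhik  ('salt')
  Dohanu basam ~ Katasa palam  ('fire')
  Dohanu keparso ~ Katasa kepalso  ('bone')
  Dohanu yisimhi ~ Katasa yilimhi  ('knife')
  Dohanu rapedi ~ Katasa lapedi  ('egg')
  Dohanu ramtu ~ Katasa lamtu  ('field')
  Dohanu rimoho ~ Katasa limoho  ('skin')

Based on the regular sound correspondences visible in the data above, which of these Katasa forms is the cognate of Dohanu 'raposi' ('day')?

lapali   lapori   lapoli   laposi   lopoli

rapedi ~ lapedi, ramtu ~ lamtu — Dohanu r corresponds to Katasa l word-initially before a back vowel.
yisimhi ~ yilimhi — Dohanu s corresponds to Katasa l between vowels (before a front vowel).
Applying these to Dohanu 'raposi':
  raposi → laposi   (r→l word-initially before a back vowel)
  laposi → lapoli   (s→l between vowels (before a front vowel))
So the Katasa cognate is 'lapoli'.

lapoli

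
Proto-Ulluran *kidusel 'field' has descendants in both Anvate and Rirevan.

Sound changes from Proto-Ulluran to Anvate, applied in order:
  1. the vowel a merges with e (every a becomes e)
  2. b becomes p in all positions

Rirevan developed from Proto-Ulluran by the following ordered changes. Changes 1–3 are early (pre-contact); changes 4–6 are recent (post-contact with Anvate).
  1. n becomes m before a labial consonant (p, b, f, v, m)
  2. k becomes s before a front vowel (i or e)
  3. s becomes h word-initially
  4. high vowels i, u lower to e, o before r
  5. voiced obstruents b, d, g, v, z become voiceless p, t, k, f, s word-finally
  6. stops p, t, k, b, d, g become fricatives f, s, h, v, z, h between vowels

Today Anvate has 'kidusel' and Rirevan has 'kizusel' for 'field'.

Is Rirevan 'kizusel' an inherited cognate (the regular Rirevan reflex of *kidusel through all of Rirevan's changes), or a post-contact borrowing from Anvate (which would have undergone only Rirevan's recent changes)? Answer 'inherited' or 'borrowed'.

borrowed

If inherited, *kidusel would pass through all of Rirevan's changes:
Rirevan: *kidusel
  kidusel (rule 1 does not apply)
  kidusel → sidusel   [palatalisation]
  sidusel → hidusel   [debuccalisation]
  hidusel (rule 4 does not apply)
  hidusel (rule 5 does not apply)
  hidusel → hizusel   [intervocalic lenition]
  giving Rirevan hizusel.
If borrowed from Anvate 'kidusel' after the early changes, it would undergo only the recent ones:
  rule 4 (pre-rhotic lowering): no change (kidusel)
  rule 5 (final devoicing): no change (kidusel)
  rule 6 (intervocalic lenition): kidusel → kizusel
  ⇒ as a loan: kizusel
Rirevan 'kizusel' matches the loan outcome 'kizusel', not the inherited 'hizusel' — it skipped the early Rirevan changes, so it was borrowed from Anvate.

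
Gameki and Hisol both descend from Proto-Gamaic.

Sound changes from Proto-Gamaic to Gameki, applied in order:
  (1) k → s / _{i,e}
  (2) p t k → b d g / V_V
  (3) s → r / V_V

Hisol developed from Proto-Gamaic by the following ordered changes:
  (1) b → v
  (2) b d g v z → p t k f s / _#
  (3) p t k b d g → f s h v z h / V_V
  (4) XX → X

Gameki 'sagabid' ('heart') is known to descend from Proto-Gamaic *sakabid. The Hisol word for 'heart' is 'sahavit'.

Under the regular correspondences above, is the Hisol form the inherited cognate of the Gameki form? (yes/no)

yes

Derive the expected Hisol reflex of *sakabid:
Hisol: start from *sakabid.
  rule 1 (unconditioned shift): sakabid → sakavid
  rule 2 (final devoicing): sakavid → sakavit
  rule 3 (intervocalic lenition): sakavit → sahavit
  rule 4: no change — sahavit
  ⇒ Hisol sahavit
Hisol 'sahavit' matches the regular reflex exactly, so the pair is cognate.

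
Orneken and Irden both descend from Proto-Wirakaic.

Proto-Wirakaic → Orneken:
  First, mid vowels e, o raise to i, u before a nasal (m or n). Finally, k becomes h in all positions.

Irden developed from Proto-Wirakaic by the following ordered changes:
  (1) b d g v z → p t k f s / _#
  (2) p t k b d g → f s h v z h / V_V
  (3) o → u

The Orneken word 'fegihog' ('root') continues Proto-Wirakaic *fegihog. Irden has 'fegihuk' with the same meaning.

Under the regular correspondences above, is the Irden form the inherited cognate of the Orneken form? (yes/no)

no

Derive the expected Irden reflex of *fegihog:
Irden: start from *fegihog.
  rule 1 (final devoicing): fegihog → fegihok
  rule 2 (intervocalic lenition): fegihok → fehihok
  rule 3 (vowel merger): fehihok → fehihuk
  ⇒ Irden fehihuk
The regular Irden reflex would be 'fehihuk', but the attested form is 'fegihuk'. The correspondence is irregular, so they are not cognates (the Irden form has a different source).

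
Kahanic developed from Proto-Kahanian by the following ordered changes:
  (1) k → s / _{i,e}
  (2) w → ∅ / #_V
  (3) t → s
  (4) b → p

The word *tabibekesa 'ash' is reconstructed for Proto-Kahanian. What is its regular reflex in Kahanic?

Kahanic: *tabibekesa > tabibesesa > sabibesesa > sapipesesa  (by palatalisation, unconditioned shift, unconditioned shift)

sapipesesa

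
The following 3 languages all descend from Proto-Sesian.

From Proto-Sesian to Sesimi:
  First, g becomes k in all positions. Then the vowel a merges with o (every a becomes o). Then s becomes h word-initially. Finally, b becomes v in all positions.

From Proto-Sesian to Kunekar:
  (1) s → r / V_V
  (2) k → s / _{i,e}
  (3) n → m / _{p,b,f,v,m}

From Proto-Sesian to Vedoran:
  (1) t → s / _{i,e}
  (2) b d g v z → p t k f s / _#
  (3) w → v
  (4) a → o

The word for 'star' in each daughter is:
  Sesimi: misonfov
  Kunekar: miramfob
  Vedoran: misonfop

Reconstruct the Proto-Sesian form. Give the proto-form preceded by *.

Position 5: Sesimi has n, Kunekar has m, Vedoran has n. Sesimi preserves n here (none of its changes turn any other segment into n), so the proto-segment is *n.
Position 4: Sesimi has o, Kunekar has a, Vedoran has o. Kunekar preserves a here (none of its changes turn any other segment into a), so the proto-segment is *a.
Verify the candidate proto-form against each daughter:
Sesimi: start from *misanfob.
  rule 1: no change — misanfob
  rule 2 (vowel merger): misanfob → misonfob
  rule 3: no change — misonfob
  rule 4 (unconditioned shift): misonfob → misonfov
  ⇒ Sesimi misonfov
Kunekar: start from *misanfob.
  rule 1 (rhotacism): misanfob → miranfob
  rule 2: no change — miranfob
  rule 3 (nasal place assimilation): miranfob → miramfob
  ⇒ Kunekar miramfob
Vedoran: *misanfob > misanfop > misonfop  (by final devoicing, vowel merger)
*misanfob is the unique common source.

*misanfob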